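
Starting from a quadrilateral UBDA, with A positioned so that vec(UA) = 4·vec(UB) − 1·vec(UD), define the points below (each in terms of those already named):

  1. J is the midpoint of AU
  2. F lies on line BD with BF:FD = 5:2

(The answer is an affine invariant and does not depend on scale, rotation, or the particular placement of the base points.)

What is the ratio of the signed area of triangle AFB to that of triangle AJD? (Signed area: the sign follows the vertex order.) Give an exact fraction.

Work in coordinates with U = (0, 0), B = (1, 0), D = (0, 1), A = (4, -1).
1. J is the midpoint of AU ⇒ J = (2, -1/2)
2. F lies on line BD with BF:FD = 5:2 ⇒ F = (2/7, 5/7)
2·[AFB] = 10/7, 2·[AJD] = -2
[AFB]:[AJD] = 10/7:-2 = -5/7

[AFB]:[AJD] = -5/7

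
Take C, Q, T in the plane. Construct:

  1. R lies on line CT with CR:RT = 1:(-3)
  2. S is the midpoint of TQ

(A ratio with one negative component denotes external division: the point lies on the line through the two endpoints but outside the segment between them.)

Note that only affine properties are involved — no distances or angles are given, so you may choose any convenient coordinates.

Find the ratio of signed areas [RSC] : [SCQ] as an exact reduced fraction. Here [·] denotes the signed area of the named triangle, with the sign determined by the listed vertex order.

[RSC]:[SCQ] = 1/2

Assign C = (0, 0), Q = (1, 0), T = (0, 1) — the answer is frame-independent, so this choice is without loss of generality.
1. R lies on line CT with CR:RT = 1:(-3) ⇒ R = (0, -1/2)
2. S is the midpoint of TQ ⇒ S = (1/2, 1/2)
2·[RSC] = 1/4, 2·[SCQ] = 1/2
[RSC]:[SCQ] = 1/4:1/2 = 1/2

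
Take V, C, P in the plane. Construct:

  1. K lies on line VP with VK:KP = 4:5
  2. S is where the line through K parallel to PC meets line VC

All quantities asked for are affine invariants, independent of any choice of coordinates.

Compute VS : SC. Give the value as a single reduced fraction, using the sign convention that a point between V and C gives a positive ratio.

VS:SC = 4/5

Assign V = (0, 0), C = (1, 0), P = (0, 1) — the answer is frame-independent, so this choice is without loss of generality.
1. K lies on line VP with VK:KP = 4:5 ⇒ K = (0, 4/9)
2. S is where the line through K parallel to PC meets line VC ⇒ S = (4/9, 0)
S = V + t·(C−V) with t = 4/9, so VS:SC = t:(1−t) = 4/9:5/9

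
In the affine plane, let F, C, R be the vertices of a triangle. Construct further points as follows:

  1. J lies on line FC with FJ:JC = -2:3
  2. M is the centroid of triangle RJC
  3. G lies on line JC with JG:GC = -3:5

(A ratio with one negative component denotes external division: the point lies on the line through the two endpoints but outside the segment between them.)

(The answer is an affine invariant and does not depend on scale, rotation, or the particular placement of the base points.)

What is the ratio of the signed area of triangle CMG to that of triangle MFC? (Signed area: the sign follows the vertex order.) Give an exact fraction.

Set F = (0, 0), C = (1, 0), R = (0, 1); any affine frame gives the same invariant.
1. J lies on line FC with FJ:JC = -2:3 ⇒ J = (-2, 0)
2. M is the centroid of triangle RJC ⇒ M = (-1/3, 1/3)
3. G lies on line JC with JG:GC = -3:5 ⇒ G = (-13/2, 0)
2·[CMG] = 5/2, 2·[MFC] = 1/3
[CMG]:[MFC] = 5/2:1/3 = 15/2

[CMG]:[MFC] = 15/2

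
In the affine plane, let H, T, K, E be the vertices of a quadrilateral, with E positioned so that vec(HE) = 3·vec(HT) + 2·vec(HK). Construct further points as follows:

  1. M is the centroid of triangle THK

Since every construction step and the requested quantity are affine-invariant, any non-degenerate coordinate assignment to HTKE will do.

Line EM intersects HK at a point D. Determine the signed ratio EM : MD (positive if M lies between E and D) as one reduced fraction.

EM:MD = 8

Assign H = (0, 0), T = (1, 0), K = (0, 1), E = (3, 2) — the answer is frame-independent, so this choice is without loss of generality.
1. M is the centroid of triangle THK ⇒ M = (1/3, 1/3)
line EM meets HK at D = (0, 1/8)
M = E + t·(D−E) with t = 8/9, so EM:MD = 8/9:1/9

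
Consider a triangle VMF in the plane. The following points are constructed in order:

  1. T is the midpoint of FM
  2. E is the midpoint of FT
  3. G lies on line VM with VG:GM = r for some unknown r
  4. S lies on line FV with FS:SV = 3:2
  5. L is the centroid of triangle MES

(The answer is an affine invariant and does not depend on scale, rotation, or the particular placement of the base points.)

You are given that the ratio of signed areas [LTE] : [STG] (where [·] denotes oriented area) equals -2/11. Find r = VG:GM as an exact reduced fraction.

r = 3

Set V = (0, 0), M = (1, 0), F = (0, 1); any affine frame gives the same invariant.
1. T is the midpoint of FM ⇒ T = (1/2, 1/2)
2. E is the midpoint of FT ⇒ E = (1/4, 3/4)
3. With VG:GM = r, write λ = r/(r+1) so G = V + λ·(M−V); G is affine-linear in λ
4. S lies on line FV with FS:SV = 3:2 ⇒ S = (0, 2/5)
5. L is the centroid of triangle MES ⇒ L = (5/12, 23/60)
Every point depending on G is an affine combination of G and λ-independent points, so each such coordinate is linear in λ; the λ² term in each signed area is a multiple of (M−V)×(M−V) = 0, so 2·[LTE] and 2·[STG] are each linear in λ. Evaluating at λ=0 and λ=1:
  2·[LTE] = 1/20,   2·[STG] = -1/10·λ − 1/5
So [LTE]:[STG] = (1/20) / (-1/10·λ − 1/5). Setting this equal to -2/11:
  1/20 = -2/11·(-1/10·λ − 1/5)  ⇒  λ = 3/4
Then r = λ/(1−λ) = (3/4)/(1/4) = 3. Check: with r = 3, G = (3/4, 0) and [LTE]:[STG] = -2/11 as required.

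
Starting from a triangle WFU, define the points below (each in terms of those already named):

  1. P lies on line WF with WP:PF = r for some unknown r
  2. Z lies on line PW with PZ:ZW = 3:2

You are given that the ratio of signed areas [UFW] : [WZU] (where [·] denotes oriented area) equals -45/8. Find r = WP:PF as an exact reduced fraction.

Set W = (0, 0), F = (1, 0), U = (0, 1); any affine frame gives the same invariant.
1. With WP:PF = r, write λ = r/(r+1) so P = W + λ·(F−W); P is affine-linear in λ
2. Z lies on line PW with PZ:ZW = 3:2 ⇒ Z is an affine combination of earlier points and hence also affine-linear in λ
Every point depending on P is an affine combination of P and λ-independent points, so each such coordinate is linear in λ; the λ² term in each signed area is a multiple of (F−W)×(F−W) = 0, so 2·[UFW] and 2·[WZU] are each linear in λ. Evaluating at λ=0 and λ=1:
  2·[UFW] = -1,   2·[WZU] = 2/5·λ
So [UFW]:[WZU] = (-1) / (2/5·λ). Setting this equal to -45/8:
  -1 = -45/8·(2/5·λ)  ⇒  λ = 4/9
Then r = λ/(1−λ) = (4/9)/(5/9) = 4/5. Check: with r = 4/5, P = (4/9, 0) and [UFW]:[WZU] = -45/8 as required.

r = 4/5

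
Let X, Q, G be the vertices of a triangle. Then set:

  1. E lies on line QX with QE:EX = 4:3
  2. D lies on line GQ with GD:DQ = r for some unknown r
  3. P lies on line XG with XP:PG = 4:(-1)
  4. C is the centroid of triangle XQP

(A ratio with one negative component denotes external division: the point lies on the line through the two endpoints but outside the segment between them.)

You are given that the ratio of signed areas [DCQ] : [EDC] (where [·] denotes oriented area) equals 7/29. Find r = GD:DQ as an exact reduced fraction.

r = 4

Set X = (0, 0), Q = (1, 0), G = (0, 1); any affine frame gives the same invariant.
1. E lies on line QX with QE:EX = 4:3 ⇒ E = (3/7, 0)
2. With GD:DQ = r, write λ = r/(r+1) so D = G + λ·(Q−G); D is affine-linear in λ
3. P lies on line XG with XP:PG = 4:(-1) ⇒ P = (0, 4/3)
4. C is the centroid of triangle XQP ⇒ C = (1/3, 4/9)
Every point depending on D is an affine combination of D and λ-independent points, so each such coordinate is linear in λ; the λ² term in each signed area is a multiple of (Q−G)×(Q−G) = 0, so 2·[DCQ] and 2·[EDC] are each linear in λ. Evaluating at λ=0 and λ=1:
  2·[DCQ] = -2/9·λ + 2/9,   2·[EDC] = 22/63·λ − 2/21
So [DCQ]:[EDC] = (-2/9·λ + 2/9) / (22/63·λ − 2/21). Setting this equal to 7/29:
  -2/9·λ + 2/9 = 7/29·(22/63·λ − 2/21)  ⇒  λ = 4/5
Then r = λ/(1−λ) = (4/5)/(1/5) = 4. Check: with r = 4, D = (4/5, 1/5) and [DCQ]:[EDC] = 7/29 as required.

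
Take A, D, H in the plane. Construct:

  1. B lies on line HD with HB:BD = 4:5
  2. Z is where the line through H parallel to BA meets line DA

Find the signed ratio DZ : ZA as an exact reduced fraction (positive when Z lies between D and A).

Set A = (0, 0), D = (1, 0), H = (0, 1); any affine frame gives the same invariant.
1. B lies on line HD with HB:BD = 4:5 ⇒ B = (4/9, 5/9)
2. Z is where the line through H parallel to BA meets line DA ⇒ Z = (-4/5, 0)
Z = D + t·(A−D) with t = 9/5, so DZ:ZA = t:(1−t) = 9/5:-4/5

DZ:ZA = -9/4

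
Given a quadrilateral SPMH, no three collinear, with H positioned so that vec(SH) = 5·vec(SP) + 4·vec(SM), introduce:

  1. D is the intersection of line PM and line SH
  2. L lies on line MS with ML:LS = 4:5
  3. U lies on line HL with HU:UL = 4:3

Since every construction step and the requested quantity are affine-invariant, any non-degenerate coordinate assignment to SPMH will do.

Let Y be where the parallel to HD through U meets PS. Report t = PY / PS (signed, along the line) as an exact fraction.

Assign S = (0, 0), P = (1, 0), M = (0, 1), H = (5, 4) — the answer is frame-independent, so this choice is without loss of generality.
1. D is the intersection of line PM and line SH ⇒ D = (5/9, 4/9)
2. L lies on line MS with ML:LS = 4:5 ⇒ L = (0, 5/9)
3. U lies on line HL with HU:UL = 4:3 ⇒ U = (15/7, 128/63)
through U parallel to HD: direction (-40/9, -32/9); meets PS at Y = (-25/63, 0)
Y = P + t·(S−P) with t = 88/63

t = 88/63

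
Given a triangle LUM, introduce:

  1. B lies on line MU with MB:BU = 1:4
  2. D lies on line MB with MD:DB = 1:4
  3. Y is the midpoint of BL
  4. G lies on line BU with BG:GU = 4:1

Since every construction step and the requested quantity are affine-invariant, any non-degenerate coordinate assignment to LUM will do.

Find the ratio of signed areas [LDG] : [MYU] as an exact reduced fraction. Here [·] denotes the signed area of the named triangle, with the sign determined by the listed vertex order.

[LDG]:[MYU] = -8/5

Work in coordinates with L = (0, 0), U = (1, 0), M = (0, 1).
1. B lies on line MU with MB:BU = 1:4 ⇒ B = (1/5, 4/5)
2. D lies on line MB with MD:DB = 1:4 ⇒ D = (1/25, 24/25)
3. Y is the midpoint of BL ⇒ Y = (1/10, 2/5)
4. G lies on line BU with BG:GU = 4:1 ⇒ G = (21/25, 4/25)
2·[LDG] = -4/5, 2·[MYU] = 1/2
[LDG]:[MYU] = -4/5:1/2 = -8/5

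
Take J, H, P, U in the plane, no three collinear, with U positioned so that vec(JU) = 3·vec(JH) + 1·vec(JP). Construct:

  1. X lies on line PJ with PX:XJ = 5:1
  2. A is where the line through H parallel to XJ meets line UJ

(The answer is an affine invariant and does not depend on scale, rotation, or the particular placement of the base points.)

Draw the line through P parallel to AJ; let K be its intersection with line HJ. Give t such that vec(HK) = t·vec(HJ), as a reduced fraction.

Set J = (0, 0), H = (1, 0), P = (0, 1), U = (3, 1); any affine frame gives the same invariant.
1. X lies on line PJ with PX:XJ = 5:1 ⇒ X = (0, 1/6)
2. A is where the line through H parallel to XJ meets line UJ ⇒ A = (1, 1/3)
through P parallel to AJ: direction (-1, -1/3); meets HJ at K = (-3, 0)
K = H + t·(J−H) with t = 4

t = 4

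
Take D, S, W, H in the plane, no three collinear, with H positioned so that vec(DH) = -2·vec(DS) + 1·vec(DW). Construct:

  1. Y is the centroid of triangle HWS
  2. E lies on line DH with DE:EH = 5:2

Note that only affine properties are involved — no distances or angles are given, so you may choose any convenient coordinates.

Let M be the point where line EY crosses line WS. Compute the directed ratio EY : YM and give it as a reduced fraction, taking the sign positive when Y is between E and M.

Choose coordinates D = (0, 0), S = (1, 0), W = (0, 1), H = (-2, 1).
1. Y is the centroid of triangle HWS ⇒ Y = (-1/3, 2/3)
2. E lies on line DH with DE:EH = 5:2 ⇒ E = (-10/7, 5/7)
line EY meets WS at M = (4/11, 7/11)
Y = E + t·(M−E) with t = 11/18, so EY:YM = 11/18:7/18

EY:YM = 11/7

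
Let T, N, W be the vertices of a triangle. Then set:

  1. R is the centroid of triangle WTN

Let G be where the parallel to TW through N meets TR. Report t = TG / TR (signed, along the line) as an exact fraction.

Assign T = (0, 0), N = (1, 0), W = (0, 1) — the answer is frame-independent, so this choice is without loss of generality.
1. R is the centroid of triangle WTN ⇒ R = (1/3, 1/3)
through N parallel to TW: direction (0, 1); meets TR at G = (1, 1)
G = T + t·(R−T) with t = 3

t = 3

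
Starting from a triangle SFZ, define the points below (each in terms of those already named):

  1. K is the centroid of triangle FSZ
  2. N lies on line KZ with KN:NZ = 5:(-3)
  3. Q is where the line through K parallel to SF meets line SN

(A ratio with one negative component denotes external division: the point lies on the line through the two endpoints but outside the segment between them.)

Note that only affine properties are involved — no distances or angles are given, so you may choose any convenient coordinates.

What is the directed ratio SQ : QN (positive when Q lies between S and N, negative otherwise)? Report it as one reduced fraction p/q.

Choose coordinates S = (0, 0), F = (1, 0), Z = (0, 1).
1. K is the centroid of triangle FSZ ⇒ K = (1/3, 1/3)
2. N lies on line KZ with KN:NZ = 5:(-3) ⇒ N = (-1/2, 2)
3. Q is where the line through K parallel to SF meets line SN ⇒ Q = (-1/12, 1/3)
Q = S + t·(N−S) with t = 1/6, so SQ:QN = t:(1−t) = 1/6:5/6

SQ:QN = 1/5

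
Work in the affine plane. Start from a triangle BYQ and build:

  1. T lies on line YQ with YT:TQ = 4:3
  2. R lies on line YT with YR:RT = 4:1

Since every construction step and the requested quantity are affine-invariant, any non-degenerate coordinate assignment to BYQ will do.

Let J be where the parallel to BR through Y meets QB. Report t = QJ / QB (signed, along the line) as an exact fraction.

t = 35/19

Set B = (0, 0), Y = (1, 0), Q = (0, 1); any affine frame gives the same invariant.
1. T lies on line YQ with YT:TQ = 4:3 ⇒ T = (3/7, 4/7)
2. R lies on line YT with YR:RT = 4:1 ⇒ R = (19/35, 16/35)
through Y parallel to BR: direction (19/35, 16/35); meets QB at J = (0, -16/19)
J = Q + t·(B−Q) with t = 35/19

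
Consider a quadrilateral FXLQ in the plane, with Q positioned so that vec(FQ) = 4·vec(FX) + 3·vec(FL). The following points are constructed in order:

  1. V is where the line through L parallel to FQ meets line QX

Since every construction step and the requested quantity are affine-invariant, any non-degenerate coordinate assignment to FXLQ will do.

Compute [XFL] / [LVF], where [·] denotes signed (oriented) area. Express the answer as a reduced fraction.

Assign F = (0, 0), X = (1, 0), L = (0, 1), Q = (4, 3) — the answer is frame-independent, so this choice is without loss of generality.
1. V is where the line through L parallel to FQ meets line QX ⇒ V = (8, 7)
2·[XFL] = -1, 2·[LVF] = -8
[XFL]:[LVF] = -1:-8 = 1/8

[XFL]:[LVF] = 1/8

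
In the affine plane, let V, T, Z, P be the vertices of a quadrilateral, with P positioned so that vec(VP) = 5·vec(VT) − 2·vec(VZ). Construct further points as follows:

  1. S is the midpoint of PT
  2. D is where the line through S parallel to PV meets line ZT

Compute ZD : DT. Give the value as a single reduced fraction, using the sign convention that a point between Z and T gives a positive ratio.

Choose coordinates V = (0, 0), T = (1, 0), Z = (0, 1), P = (5, -2).
1. S is the midpoint of PT ⇒ S = (3, -1)
2. D is where the line through S parallel to PV meets line ZT ⇒ D = (4/3, -1/3)
D = Z + t·(T−Z) with t = 4/3, so ZD:DT = t:(1−t) = 4/3:-1/3

ZD:DT = -4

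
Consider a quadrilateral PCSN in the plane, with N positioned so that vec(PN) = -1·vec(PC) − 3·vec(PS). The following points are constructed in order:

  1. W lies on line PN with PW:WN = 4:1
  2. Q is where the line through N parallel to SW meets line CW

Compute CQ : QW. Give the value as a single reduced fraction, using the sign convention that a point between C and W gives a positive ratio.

Assign P = (0, 0), C = (1, 0), S = (0, 1), N = (-1, -3) — the answer is frame-independent, so this choice is without loss of generality.
1. W lies on line PN with PW:WN = 4:1 ⇒ W = (-4/5, -12/5)
2. Q is where the line through N parallel to SW meets line CW ⇒ Q = (-31/35, -88/35)
Q = C + t·(W−C) with t = 22/21, so CQ:QW = t:(1−t) = 22/21:-1/21

CQ:QW = -22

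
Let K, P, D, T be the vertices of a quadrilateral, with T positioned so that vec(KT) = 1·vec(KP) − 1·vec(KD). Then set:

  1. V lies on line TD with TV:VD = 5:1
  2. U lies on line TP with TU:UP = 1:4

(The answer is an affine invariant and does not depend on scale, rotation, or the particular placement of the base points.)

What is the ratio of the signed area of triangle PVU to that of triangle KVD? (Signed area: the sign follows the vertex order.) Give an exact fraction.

Choose coordinates K = (0, 0), P = (1, 0), D = (0, 1), T = (1, -1).
1. V lies on line TD with TV:VD = 5:1 ⇒ V = (1/6, 2/3)
2. U lies on line TP with TU:UP = 1:4 ⇒ U = (1, -4/5)
2·[PVU] = 2/3, 2·[KVD] = 1/6
[PVU]:[KVD] = 2/3:1/6 = 4

[PVU]:[KVD] = 4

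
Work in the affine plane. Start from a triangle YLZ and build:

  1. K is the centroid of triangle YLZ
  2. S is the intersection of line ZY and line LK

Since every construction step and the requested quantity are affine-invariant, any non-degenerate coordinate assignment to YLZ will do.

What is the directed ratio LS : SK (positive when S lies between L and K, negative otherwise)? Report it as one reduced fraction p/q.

LS:SK = -3

Choose coordinates Y = (0, 0), L = (1, 0), Z = (0, 1).
1. K is the centroid of triangle YLZ ⇒ K = (1/3, 1/3)
2. S is the intersection of line ZY and line LK ⇒ S = (0, 1/2)
S = L + t·(K−L) with t = 3/2, so LS:SK = t:(1−t) = 3/2:-1/2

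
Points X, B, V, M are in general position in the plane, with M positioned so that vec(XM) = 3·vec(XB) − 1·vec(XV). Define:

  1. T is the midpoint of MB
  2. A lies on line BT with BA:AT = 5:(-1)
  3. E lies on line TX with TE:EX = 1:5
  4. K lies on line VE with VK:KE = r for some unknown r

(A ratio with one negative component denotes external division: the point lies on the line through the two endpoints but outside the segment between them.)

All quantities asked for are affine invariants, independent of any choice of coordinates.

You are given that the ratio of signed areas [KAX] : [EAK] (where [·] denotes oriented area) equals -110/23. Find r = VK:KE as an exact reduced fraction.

r = 2/5

Choose coordinates X = (0, 0), B = (1, 0), V = (0, 1), M = (3, -1).
1. T is the midpoint of MB ⇒ T = (2, -1/2)
2. A lies on line BT with BA:AT = 5:(-1) ⇒ A = (9/4, -5/8)
3. E lies on line TX with TE:EX = 1:5 ⇒ E = (5/3, -5/12)
4. With VK:KE = r, write λ = r/(r+1) so K = V + λ·(E−V); K is affine-linear in λ
Every point depending on K is an affine combination of K and λ-independent points, so each such coordinate is linear in λ; the λ² term in each signed area is a multiple of (E−V)×(E−V) = 0, so 2·[KAX] and 2·[EAK] are each linear in λ. Evaluating at λ=0 and λ=1:
  2·[KAX] = 103/48·λ − 9/4,   2·[EAK] = -23/48·λ + 23/48
So [KAX]:[EAK] = (103/48·λ − 9/4) / (-23/48·λ + 23/48). Setting this equal to -110/23:
  103/48·λ − 9/4 = -110/23·(-23/48·λ + 23/48)  ⇒  λ = 2/7
Then r = λ/(1−λ) = (2/7)/(5/7) = 2/5. Check: with r = 2/5, K = (10/21, 25/42) and [KAX]:[EAK] = -110/23 as required.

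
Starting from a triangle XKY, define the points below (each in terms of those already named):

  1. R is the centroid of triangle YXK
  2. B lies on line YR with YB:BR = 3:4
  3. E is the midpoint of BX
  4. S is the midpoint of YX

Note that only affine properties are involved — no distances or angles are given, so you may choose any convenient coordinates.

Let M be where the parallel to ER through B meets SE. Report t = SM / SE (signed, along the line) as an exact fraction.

t = -5/3

Work in coordinates with X = (0, 0), K = (1, 0), Y = (0, 1).
1. R is the centroid of triangle YXK ⇒ R = (1/3, 1/3)
2. B lies on line YR with YB:BR = 3:4 ⇒ B = (1/7, 5/7)
3. E is the midpoint of BX ⇒ E = (1/14, 5/14)
4. S is the midpoint of YX ⇒ S = (0, 1/2)
through B parallel to ER: direction (11/42, -1/42); meets SE at M = (-5/42, 31/42)
M = S + t·(E−S) with t = -5/3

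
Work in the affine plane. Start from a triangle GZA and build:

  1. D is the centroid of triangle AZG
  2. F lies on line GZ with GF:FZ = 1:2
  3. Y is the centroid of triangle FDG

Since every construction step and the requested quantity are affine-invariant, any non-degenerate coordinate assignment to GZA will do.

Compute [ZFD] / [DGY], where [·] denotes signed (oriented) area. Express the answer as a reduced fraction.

[ZFD]:[DGY] = -6

Work in coordinates with G = (0, 0), Z = (1, 0), A = (0, 1).
1. D is the centroid of triangle AZG ⇒ D = (1/3, 1/3)
2. F lies on line GZ with GF:FZ = 1:2 ⇒ F = (1/3, 0)
3. Y is the centroid of triangle FDG ⇒ Y = (2/9, 1/9)
2·[ZFD] = -2/9, 2·[DGY] = 1/27
[ZFD]:[DGY] = -2/9:1/27 = -6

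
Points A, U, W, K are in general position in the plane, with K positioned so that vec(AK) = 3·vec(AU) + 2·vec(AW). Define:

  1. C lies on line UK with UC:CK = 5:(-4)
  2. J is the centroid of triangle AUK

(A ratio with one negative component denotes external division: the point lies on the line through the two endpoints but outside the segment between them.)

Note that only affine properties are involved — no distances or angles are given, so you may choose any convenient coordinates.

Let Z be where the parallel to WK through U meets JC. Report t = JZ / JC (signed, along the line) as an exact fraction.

t = -1/11

Work in coordinates with A = (0, 0), U = (1, 0), W = (0, 1), K = (3, 2).
1. C lies on line UK with UC:CK = 5:(-4) ⇒ C = (11, 10)
2. J is the centroid of triangle AUK ⇒ J = (4/3, 2/3)
through U parallel to WK: direction (3, 1); meets JC at Z = (5/11, -2/11)
Z = J + t·(C−J) with t = -1/11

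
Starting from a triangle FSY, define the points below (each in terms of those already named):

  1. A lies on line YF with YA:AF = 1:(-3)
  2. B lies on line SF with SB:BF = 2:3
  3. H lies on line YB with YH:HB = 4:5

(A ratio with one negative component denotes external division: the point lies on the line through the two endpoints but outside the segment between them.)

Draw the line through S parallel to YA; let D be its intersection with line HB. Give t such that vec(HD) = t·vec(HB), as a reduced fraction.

t = 11/5

Assign F = (0, 0), S = (1, 0), Y = (0, 1) — the answer is frame-independent, so this choice is without loss of generality.
1. A lies on line YF with YA:AF = 1:(-3) ⇒ A = (0, 3/2)
2. B lies on line SF with SB:BF = 2:3 ⇒ B = (3/5, 0)
3. H lies on line YB with YH:HB = 4:5 ⇒ H = (4/15, 5/9)
through S parallel to YA: direction (0, 1/2); meets HB at D = (1, -2/3)
D = H + t·(B−H) with t = 11/5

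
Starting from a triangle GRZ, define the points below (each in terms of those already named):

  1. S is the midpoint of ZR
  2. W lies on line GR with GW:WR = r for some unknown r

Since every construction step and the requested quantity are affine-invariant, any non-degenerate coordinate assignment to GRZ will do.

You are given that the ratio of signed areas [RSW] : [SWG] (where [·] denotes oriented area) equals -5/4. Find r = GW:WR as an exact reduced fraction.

r = 4/5

Work in coordinates with G = (0, 0), R = (1, 0), Z = (0, 1).
1. S is the midpoint of ZR ⇒ S = (1/2, 1/2)
2. With GW:WR = r, write λ = r/(r+1) so W = G + λ·(R−G); W is affine-linear in λ
Every point depending on W is an affine combination of W and λ-independent points, so each such coordinate is linear in λ; the λ² term in each signed area is a multiple of (R−G)×(R−G) = 0, so 2·[RSW] and 2·[SWG] are each linear in λ. Evaluating at λ=0 and λ=1:
  2·[RSW] = -1/2·λ + 1/2,   2·[SWG] = -1/2·λ
So [RSW]:[SWG] = (-1/2·λ + 1/2) / (-1/2·λ). Setting this equal to -5/4:
  -1/2·λ + 1/2 = -5/4·(-1/2·λ)  ⇒  λ = 4/9
Then r = λ/(1−λ) = (4/9)/(5/9) = 4/5. Check: with r = 4/5, W = (4/9, 0) and [RSW]:[SWG] = -5/4 as required.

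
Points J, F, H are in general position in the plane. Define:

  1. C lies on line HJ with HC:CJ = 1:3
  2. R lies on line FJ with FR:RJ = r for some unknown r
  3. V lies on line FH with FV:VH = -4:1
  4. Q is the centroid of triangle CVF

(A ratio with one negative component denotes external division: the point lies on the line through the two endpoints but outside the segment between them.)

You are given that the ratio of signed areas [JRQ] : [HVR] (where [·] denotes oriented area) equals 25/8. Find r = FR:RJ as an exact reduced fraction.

r = 2/3

Choose coordinates J = (0, 0), F = (1, 0), H = (0, 1).
1. C lies on line HJ with HC:CJ = 1:3 ⇒ C = (0, 3/4)
2. With FR:RJ = r, write λ = r/(r+1) so R = F + λ·(J−F); R is affine-linear in λ
3. V lies on line FH with FV:VH = -4:1 ⇒ V = (-1/3, 4/3)
4. Q is the centroid of triangle CVF ⇒ Q = (2/9, 25/36)
Every point depending on R is an affine combination of R and λ-independent points, so each such coordinate is linear in λ; the λ² term in each signed area is a multiple of (J−F)×(J−F) = 0, so 2·[JRQ] and 2·[HVR] are each linear in λ. Evaluating at λ=0 and λ=1:
  2·[JRQ] = -25/36·λ + 25/36,   2·[HVR] = 1/3·λ
So [JRQ]:[HVR] = (-25/36·λ + 25/36) / (1/3·λ). Setting this equal to 25/8:
  -25/36·λ + 25/36 = 25/8·(1/3·λ)  ⇒  λ = 2/5
Then r = λ/(1−λ) = (2/5)/(3/5) = 2/3. Check: with r = 2/3, R = (3/5, 0) and [JRQ]:[HVR] = 25/8 as required.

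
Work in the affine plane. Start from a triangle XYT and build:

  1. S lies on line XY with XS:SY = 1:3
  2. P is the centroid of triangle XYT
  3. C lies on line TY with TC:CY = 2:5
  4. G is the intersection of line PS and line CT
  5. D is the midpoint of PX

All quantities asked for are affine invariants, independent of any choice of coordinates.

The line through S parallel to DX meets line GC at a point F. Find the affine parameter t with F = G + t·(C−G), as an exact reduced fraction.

Work in coordinates with X = (0, 0), Y = (1, 0), T = (0, 1).
1. S lies on line XY with XS:SY = 1:3 ⇒ S = (1/4, 0)
2. P is the centroid of triangle XYT ⇒ P = (1/3, 1/3)
3. C lies on line TY with TC:CY = 2:5 ⇒ C = (2/7, 5/7)
4. G is the intersection of line PS and line CT ⇒ G = (2/5, 3/5)
5. D is the midpoint of PX ⇒ D = (1/6, 1/6)
through S parallel to DX: direction (-1/6, -1/6); meets GC at F = (5/8, 3/8)
F = G + t·(C−G) with t = -63/32

t = -63/32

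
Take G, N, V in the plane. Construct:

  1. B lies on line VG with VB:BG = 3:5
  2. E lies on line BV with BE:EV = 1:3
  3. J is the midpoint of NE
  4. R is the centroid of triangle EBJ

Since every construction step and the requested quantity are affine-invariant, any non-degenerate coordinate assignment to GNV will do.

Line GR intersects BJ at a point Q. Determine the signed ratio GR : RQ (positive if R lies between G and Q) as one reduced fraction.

GR:RQ = -21

Set G = (0, 0), N = (1, 0), V = (0, 1); any affine frame gives the same invariant.
1. B lies on line VG with VB:BG = 3:5 ⇒ B = (0, 5/8)
2. E lies on line BV with BE:EV = 1:3 ⇒ E = (0, 23/32)
3. J is the midpoint of NE ⇒ J = (1/2, 23/64)
4. R is the centroid of triangle EBJ ⇒ R = (1/6, 109/192)
line GR meets BJ at Q = (10/63, 545/1008)
R = G + t·(Q−G) with t = 21/20, so GR:RQ = 21/20:-1/20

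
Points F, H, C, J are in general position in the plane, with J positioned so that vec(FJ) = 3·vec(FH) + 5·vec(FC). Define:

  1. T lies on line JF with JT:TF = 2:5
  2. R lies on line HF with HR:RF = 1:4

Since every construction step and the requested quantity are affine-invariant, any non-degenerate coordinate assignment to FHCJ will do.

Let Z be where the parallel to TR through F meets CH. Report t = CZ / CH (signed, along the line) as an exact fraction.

t = 47/172

Work in coordinates with F = (0, 0), H = (1, 0), C = (0, 1), J = (3, 5).
1. T lies on line JF with JT:TF = 2:5 ⇒ T = (15/7, 25/7)
2. R lies on line HF with HR:RF = 1:4 ⇒ R = (4/5, 0)
through F parallel to TR: direction (-47/35, -25/7); meets CH at Z = (47/172, 125/172)
Z = C + t·(H−C) with t = 47/172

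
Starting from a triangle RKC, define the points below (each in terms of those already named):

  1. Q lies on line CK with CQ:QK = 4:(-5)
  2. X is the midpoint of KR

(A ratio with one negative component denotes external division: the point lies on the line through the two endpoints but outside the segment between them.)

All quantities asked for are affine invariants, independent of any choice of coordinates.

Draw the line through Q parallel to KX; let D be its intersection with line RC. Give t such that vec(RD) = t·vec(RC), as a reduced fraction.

Work in coordinates with R = (0, 0), K = (1, 0), C = (0, 1).
1. Q lies on line CK with CQ:QK = 4:(-5) ⇒ Q = (-4, 5)
2. X is the midpoint of KR ⇒ X = (1/2, 0)
through Q parallel to KX: direction (-1/2, 0); meets RC at D = (0, 5)
D = R + t·(C−R) with t = 5

t = 5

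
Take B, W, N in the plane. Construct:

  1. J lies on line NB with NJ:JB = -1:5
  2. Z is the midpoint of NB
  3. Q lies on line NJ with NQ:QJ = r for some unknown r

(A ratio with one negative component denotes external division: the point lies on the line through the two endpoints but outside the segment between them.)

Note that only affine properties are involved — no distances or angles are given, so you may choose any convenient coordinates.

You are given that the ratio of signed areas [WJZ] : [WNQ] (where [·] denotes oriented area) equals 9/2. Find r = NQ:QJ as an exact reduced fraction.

Choose coordinates B = (0, 0), W = (1, 0), N = (0, 1).
1. J lies on line NB with NJ:JB = -1:5 ⇒ J = (0, 5/4)
2. Z is the midpoint of NB ⇒ Z = (0, 1/2)
3. With NQ:QJ = r, write λ = r/(r+1) so Q = N + λ·(J−N); Q is affine-linear in λ
Every point depending on Q is an affine combination of Q and λ-independent points, so each such coordinate is linear in λ; the λ² term in each signed area is a multiple of (J−N)×(J−N) = 0, so 2·[WJZ] and 2·[WNQ] are each linear in λ. Evaluating at λ=0 and λ=1:
  2·[WJZ] = 3/4,   2·[WNQ] = -1/4·λ
So [WJZ]:[WNQ] = (3/4) / (-1/4·λ). Setting this equal to 9/2:
  3/4 = 9/2·(-1/4·λ)  ⇒  λ = -2/3
Then r = λ/(1−λ) = (-2/3)/(5/3) = -2/5. Check: with r = -2/5, Q = (0, 5/6) and [WJZ]:[WNQ] = 9/2 as required.

r = -2/5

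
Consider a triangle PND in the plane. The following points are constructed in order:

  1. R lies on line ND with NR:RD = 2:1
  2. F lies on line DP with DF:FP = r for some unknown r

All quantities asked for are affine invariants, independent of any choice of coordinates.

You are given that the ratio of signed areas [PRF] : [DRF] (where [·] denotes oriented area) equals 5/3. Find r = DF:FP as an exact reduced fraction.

r = -3/5

Assign P = (0, 0), N = (1, 0), D = (0, 1) — the answer is frame-independent, so this choice is without loss of generality.
1. R lies on line ND with NR:RD = 2:1 ⇒ R = (1/3, 2/3)
2. With DF:FP = r, write λ = r/(r+1) so F = D + λ·(P−D); F is affine-linear in λ
Every point depending on F is an affine combination of F and λ-independent points, so each such coordinate is linear in λ; the λ² term in each signed area is a multiple of (P−D)×(P−D) = 0, so 2·[PRF] and 2·[DRF] are each linear in λ. Evaluating at λ=0 and λ=1:
  2·[PRF] = -1/3·λ + 1/3,   2·[DRF] = -1/3·λ
So [PRF]:[DRF] = (-1/3·λ + 1/3) / (-1/3·λ). Setting this equal to 5/3:
  -1/3·λ + 1/3 = 5/3·(-1/3·λ)  ⇒  λ = -3/2
Then r = λ/(1−λ) = (-3/2)/(5/2) = -3/5. Check: with r = -3/5, F = (0, 5/2) and [PRF]:[DRF] = 5/3 as required.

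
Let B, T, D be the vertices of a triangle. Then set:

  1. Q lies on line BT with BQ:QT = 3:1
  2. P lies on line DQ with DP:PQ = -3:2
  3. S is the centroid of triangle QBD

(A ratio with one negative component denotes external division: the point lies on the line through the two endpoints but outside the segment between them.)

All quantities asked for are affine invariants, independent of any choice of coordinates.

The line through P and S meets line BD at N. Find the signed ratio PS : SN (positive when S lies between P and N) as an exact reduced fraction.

PS:SN = 8

Assign B = (0, 0), T = (1, 0), D = (0, 1) — the answer is frame-independent, so this choice is without loss of generality.
1. Q lies on line BT with BQ:QT = 3:1 ⇒ Q = (3/4, 0)
2. P lies on line DQ with DP:PQ = -3:2 ⇒ P = (9/4, -2)
3. S is the centroid of triangle QBD ⇒ S = (1/4, 1/3)
line PS meets BD at N = (0, 5/8)
S = P + t·(N−P) with t = 8/9, so PS:SN = 8/9:1/9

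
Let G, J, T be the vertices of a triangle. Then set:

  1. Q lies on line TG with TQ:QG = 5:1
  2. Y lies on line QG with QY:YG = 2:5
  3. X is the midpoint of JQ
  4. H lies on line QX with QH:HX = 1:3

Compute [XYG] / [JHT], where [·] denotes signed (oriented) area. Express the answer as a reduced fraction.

Work in coordinates with G = (0, 0), J = (1, 0), T = (0, 1).
1. Q lies on line TG with TQ:QG = 5:1 ⇒ Q = (0, 1/6)
2. Y lies on line QG with QY:YG = 2:5 ⇒ Y = (0, 5/42)
3. X is the midpoint of JQ ⇒ X = (1/2, 1/12)
4. H lies on line QX with QH:HX = 1:3 ⇒ H = (1/8, 7/48)
2·[XYG] = 5/84, 2·[JHT] = -35/48
[XYG]:[JHT] = 5/84:-35/48 = -4/49

[XYG]:[JHT] = -4/49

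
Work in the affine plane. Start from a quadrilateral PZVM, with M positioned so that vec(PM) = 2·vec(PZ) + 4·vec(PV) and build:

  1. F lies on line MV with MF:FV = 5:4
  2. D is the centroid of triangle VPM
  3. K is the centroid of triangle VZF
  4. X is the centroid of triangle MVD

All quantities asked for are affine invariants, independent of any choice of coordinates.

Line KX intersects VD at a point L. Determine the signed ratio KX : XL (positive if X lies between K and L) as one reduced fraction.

Choose coordinates P = (0, 0), Z = (1, 0), V = (0, 1), M = (2, 4).
1. F lies on line MV with MF:FV = 5:4 ⇒ F = (8/9, 7/3)
2. D is the centroid of triangle VPM ⇒ D = (2/3, 5/3)
3. K is the centroid of triangle VZF ⇒ K = (17/27, 10/9)
4. X is the centroid of triangle MVD ⇒ X = (8/9, 20/9)
line KX meets VD at L = (163/207, 370/207)
X = K + t·(L−K) with t = 23/14, so KX:XL = 23/14:-9/14

KX:XL = -23/9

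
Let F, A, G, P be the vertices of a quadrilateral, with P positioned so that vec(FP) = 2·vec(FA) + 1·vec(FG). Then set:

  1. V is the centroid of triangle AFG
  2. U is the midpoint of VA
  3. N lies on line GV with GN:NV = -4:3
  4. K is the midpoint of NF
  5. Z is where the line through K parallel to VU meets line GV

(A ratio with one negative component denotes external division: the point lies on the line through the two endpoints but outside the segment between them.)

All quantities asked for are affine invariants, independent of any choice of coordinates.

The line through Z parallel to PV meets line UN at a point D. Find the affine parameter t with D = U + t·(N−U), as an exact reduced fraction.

Choose coordinates F = (0, 0), A = (1, 0), G = (0, 1), P = (2, 1).
1. V is the centroid of triangle AFG ⇒ V = (1/3, 1/3)
2. U is the midpoint of VA ⇒ U = (2/3, 1/6)
3. N lies on line GV with GN:NV = -4:3 ⇒ N = (4/3, -5/3)
4. K is the midpoint of NF ⇒ K = (2/3, -5/6)
5. Z is where the line through K parallel to VU meets line GV ⇒ Z = (1, -1)
through Z parallel to PV: direction (-5/3, -2/3); meets UN at D = (68/63, -61/63)
D = U + t·(N−U) with t = 13/21

t = 13/21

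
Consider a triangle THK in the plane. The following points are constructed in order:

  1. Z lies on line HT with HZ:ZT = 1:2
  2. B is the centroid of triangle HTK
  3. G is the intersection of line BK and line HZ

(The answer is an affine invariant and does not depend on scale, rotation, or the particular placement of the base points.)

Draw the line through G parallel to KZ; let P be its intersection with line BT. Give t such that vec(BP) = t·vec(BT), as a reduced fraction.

t = 1/10

Assign T = (0, 0), H = (1, 0), K = (0, 1) — the answer is frame-independent, so this choice is without loss of generality.
1. Z lies on line HT with HZ:ZT = 1:2 ⇒ Z = (2/3, 0)
2. B is the centroid of triangle HTK ⇒ B = (1/3, 1/3)
3. G is the intersection of line BK and line HZ ⇒ G = (1/2, 0)
through G parallel to KZ: direction (2/3, -1); meets BT at P = (3/10, 3/10)
P = B + t·(T−B) with t = 1/10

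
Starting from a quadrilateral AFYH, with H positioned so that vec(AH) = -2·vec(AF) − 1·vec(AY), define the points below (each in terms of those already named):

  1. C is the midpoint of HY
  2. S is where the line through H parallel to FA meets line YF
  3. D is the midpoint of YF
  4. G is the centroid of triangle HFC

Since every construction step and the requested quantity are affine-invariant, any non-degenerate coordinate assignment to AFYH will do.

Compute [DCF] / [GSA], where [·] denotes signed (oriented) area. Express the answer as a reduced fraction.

Assign A = (0, 0), F = (1, 0), Y = (0, 1), H = (-2, -1) — the answer is frame-independent, so this choice is without loss of generality.
1. C is the midpoint of HY ⇒ C = (-1, 0)
2. S is where the line through H parallel to FA meets line YF ⇒ S = (2, -1)
3. D is the midpoint of YF ⇒ D = (1/2, 1/2)
4. G is the centroid of triangle HFC ⇒ G = (-2/3, -1/3)
2·[DCF] = 1, 2·[GSA] = 4/3
[DCF]:[GSA] = 1:4/3 = 3/4

[DCF]:[GSA] = 3/4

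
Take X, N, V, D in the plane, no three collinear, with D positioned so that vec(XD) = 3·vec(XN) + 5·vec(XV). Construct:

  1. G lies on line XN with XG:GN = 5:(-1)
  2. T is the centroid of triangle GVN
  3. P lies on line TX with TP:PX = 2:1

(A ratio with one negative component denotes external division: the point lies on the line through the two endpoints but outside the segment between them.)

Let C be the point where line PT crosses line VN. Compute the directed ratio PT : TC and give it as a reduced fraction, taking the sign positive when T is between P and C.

PT:TC = -26/3

Assign X = (0, 0), N = (1, 0), V = (0, 1), D = (3, 5) — the answer is frame-independent, so this choice is without loss of generality.
1. G lies on line XN with XG:GN = 5:(-1) ⇒ G = (5/4, 0)
2. T is the centroid of triangle GVN ⇒ T = (3/4, 1/3)
3. P lies on line TX with TP:PX = 2:1 ⇒ P = (1/4, 1/9)
line PT meets VN at C = (9/13, 4/13)
T = P + t·(C−P) with t = 26/23, so PT:TC = 26/23:-3/23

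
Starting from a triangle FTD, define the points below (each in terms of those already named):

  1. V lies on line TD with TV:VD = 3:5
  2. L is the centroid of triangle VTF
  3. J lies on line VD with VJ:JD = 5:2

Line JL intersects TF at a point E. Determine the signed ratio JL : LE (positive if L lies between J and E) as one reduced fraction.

JL:LE = 39/7

Work in coordinates with F = (0, 0), T = (1, 0), D = (0, 1).
1. V lies on line TD with TV:VD = 3:5 ⇒ V = (5/8, 3/8)
2. L is the centroid of triangle VTF ⇒ L = (13/24, 1/8)
3. J lies on line VD with VJ:JD = 5:2 ⇒ J = (5/28, 23/28)
line JL meets TF at E = (71/117, 0)
L = J + t·(E−J) with t = 39/46, so JL:LE = 39/46:7/46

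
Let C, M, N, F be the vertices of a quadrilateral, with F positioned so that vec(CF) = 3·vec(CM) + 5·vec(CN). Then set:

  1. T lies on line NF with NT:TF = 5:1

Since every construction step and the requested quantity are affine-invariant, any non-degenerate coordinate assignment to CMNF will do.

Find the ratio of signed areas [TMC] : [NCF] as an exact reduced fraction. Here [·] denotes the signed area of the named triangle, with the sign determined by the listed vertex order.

Assign C = (0, 0), M = (1, 0), N = (0, 1), F = (3, 5) — the answer is frame-independent, so this choice is without loss of generality.
1. T lies on line NF with NT:TF = 5:1 ⇒ T = (5/2, 13/3)
2·[TMC] = -13/3, 2·[NCF] = 3
[TMC]:[NCF] = -13/3:3 = -13/9

[TMC]:[NCF] = -13/9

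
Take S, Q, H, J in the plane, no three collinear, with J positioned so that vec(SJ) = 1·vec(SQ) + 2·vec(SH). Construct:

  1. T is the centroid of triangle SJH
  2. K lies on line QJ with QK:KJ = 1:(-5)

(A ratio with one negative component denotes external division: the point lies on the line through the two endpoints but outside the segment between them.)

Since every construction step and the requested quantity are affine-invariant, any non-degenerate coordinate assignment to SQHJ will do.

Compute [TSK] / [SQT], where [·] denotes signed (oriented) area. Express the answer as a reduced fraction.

[TSK]:[SQT] = 7/6

Choose coordinates S = (0, 0), Q = (1, 0), H = (0, 1), J = (1, 2).
1. T is the centroid of triangle SJH ⇒ T = (1/3, 1)
2. K lies on line QJ with QK:KJ = 1:(-5) ⇒ K = (1, -1/2)
2·[TSK] = 7/6, 2·[SQT] = 1
[TSK]:[SQT] = 7/6:1 = 7/6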